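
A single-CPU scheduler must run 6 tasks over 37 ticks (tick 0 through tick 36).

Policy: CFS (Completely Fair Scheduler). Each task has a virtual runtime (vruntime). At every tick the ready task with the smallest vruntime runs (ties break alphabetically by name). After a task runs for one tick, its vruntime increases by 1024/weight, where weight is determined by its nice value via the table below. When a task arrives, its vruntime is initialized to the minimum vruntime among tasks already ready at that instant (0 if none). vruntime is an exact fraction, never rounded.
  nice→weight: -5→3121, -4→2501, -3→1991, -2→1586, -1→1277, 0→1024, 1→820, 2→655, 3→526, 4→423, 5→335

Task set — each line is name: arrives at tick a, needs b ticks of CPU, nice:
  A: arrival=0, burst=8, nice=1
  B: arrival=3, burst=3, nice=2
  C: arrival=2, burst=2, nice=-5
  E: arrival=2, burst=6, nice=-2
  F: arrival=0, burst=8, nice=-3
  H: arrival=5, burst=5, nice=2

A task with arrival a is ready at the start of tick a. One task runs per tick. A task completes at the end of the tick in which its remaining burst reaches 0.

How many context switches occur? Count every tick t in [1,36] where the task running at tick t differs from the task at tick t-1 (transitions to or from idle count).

context switches = 29

t=0: vr[A=0 F=0] → run A
t=1: vr[A=256/205 F=0] → run F
t=2: vr[A=256/205 C=1024/1991 E=1024/1991 F=1024/1991] → run C
t=3: vr[A=256/205 B=1024/1991 C=5234688/6213911 E=1024/1991 F=1024/1991] → run B
t=4: vr[A=256/205 B=2709504/1304105 C=5234688/6213911 E=1024/1991 F=1024/1991] → run E
t=5: vr[A=256/205 B=2709504/1304105 C=5234688/6213911 E=1831424/1578863 F=1024/1991 H=1024/1991] → run F
t=6: vr[A=256/205 B=2709504/1304105 C=5234688/6213911 E=1831424/1578863 F=2048/1991 H=1024/1991] → run H
t=7: vr[A=256/205 B=2709504/1304105 C=5234688/6213911 E=1831424/1578863 F=2048/1991 H=2709504/1304105] → run C
t=8: vr[A=256/205 B=2709504/1304105 E=1831424/1578863 F=2048/1991 H=2709504/1304105] → run F
t=9: vr[A=256/205 B=2709504/1304105 E=1831424/1578863 F=3072/1991 H=2709504/1304105] → run E
t=10: vr[A=256/205 B=2709504/1304105 E=2850816/1578863 F=3072/1991 H=2709504/1304105] → run A
t=11: vr[A=512/205 B=2709504/1304105 E=2850816/1578863 F=3072/1991 H=2709504/1304105] → run F
t=12: vr[A=512/205 B=2709504/1304105 E=2850816/1578863 F=4096/1991 H=2709504/1304105] → run E
t=13: vr[A=512/205 B=2709504/1304105 E=3870208/1578863 F=4096/1991 H=2709504/1304105] → run F
t=14: vr[A=512/205 B=2709504/1304105 E=3870208/1578863 F=5120/1991 H=2709504/1304105] → run B
t=15: vr[A=512/205 B=4748288/1304105 E=3870208/1578863 F=5120/1991 H=2709504/1304105] → run H
t=16: vr[A=512/205 B=4748288/1304105 E=3870208/1578863 F=5120/1991 H=4748288/1304105] → run E
t=17: vr[A=512/205 B=4748288/1304105 E=4889600/1578863 F=5120/1991 H=4748288/1304105] → run A
t=18: vr[A=768/205 B=4748288/1304105 E=4889600/1578863 F=5120/1991 H=4748288/1304105] → run F
t=19: vr[A=768/205 B=4748288/1304105 E=4889600/1578863 F=6144/1991 H=4748288/1304105] → run F
t=20: vr[A=768/205 B=4748288/1304105 E=4889600/1578863 F=7168/1991 H=4748288/1304105] → run E
t=21: vr[A=768/205 B=4748288/1304105 E=5908992/1578863 F=7168/1991 H=4748288/1304105] → run F
t=22: vr[A=768/205 B=4748288/1304105 E=5908992/1578863 H=4748288/1304105] → run B
t=23: vr[A=768/205 E=5908992/1578863 H=4748288/1304105] → run H
t=24: vr[A=768/205 E=5908992/1578863 H=6787072/1304105] → run E
t=25: vr[A=768/205 H=6787072/1304105] → run A
t=26: vr[A=1024/205 H=6787072/1304105] → run A
t=27: vr[A=256/41 H=6787072/1304105] → run H
t=28: vr[A=256/41 H=8825856/1304105] → run A
t=29: vr[A=1536/205 H=8825856/1304105] → run H
t=30: vr[A=1536/205] → run A
t=31: vr[A=1792/205] → run A
t=32: (idle)
t=33: (idle)
t=34: (idle)
t=35: (idle)
t=36: (idle)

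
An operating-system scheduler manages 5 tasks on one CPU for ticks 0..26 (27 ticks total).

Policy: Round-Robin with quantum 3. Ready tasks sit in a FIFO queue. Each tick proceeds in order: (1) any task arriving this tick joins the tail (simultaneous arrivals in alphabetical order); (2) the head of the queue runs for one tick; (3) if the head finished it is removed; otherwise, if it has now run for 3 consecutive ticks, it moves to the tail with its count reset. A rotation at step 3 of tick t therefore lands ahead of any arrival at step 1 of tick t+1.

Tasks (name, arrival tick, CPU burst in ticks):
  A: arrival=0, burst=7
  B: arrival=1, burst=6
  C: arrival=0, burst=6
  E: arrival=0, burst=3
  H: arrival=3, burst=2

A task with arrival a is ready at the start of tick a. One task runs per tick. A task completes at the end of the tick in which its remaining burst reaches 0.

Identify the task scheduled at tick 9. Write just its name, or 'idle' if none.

running at tick 9 = B

t=0: queue=[A,C,E] q_used=0 → run A
t=1: queue=[A,C,E,B] q_used=1 → run A
t=2: queue=[A,C,E,B] q_used=2 → run A
t=3: queue=[C,E,B,A,H] q_used=0 → run C
t=4: queue=[C,E,B,A,H] q_used=1 → run C
t=5: queue=[C,E,B,A,H] q_used=2 → run C
t=6: queue=[E,B,A,H,C] q_used=0 → run E
t=7: queue=[E,B,A,H,C] q_used=1 → run E
t=8: queue=[E,B,A,H,C] q_used=2 → run E
t=9: queue=[B,A,H,C] q_used=0 → run B
t=10: queue=[B,A,H,C] q_used=1 → run B
t=11: queue=[B,A,H,C] q_used=2 → run B
t=12: queue=[A,H,C,B] q_used=0 → run A
t=13: queue=[A,H,C,B] q_used=1 → run A
t=14: queue=[A,H,C,B] q_used=2 → run A
t=15: queue=[H,C,B,A] q_used=0 → run H
t=16: queue=[H,C,B,A] q_used=1 → run H
t=17: queue=[C,B,A] q_used=0 → run C
t=18: queue=[C,B,A] q_used=1 → run C
t=19: queue=[C,B,A] q_used=2 → run C
t=20: queue=[B,A] q_used=0 → run B
t=21: queue=[B,A] q_used=1 → run B
t=22: queue=[B,A] q_used=2 → run B
t=23: queue=[A] q_used=0 → run A
t=24: (idle)
t=25: (idle)
t=26: (idle)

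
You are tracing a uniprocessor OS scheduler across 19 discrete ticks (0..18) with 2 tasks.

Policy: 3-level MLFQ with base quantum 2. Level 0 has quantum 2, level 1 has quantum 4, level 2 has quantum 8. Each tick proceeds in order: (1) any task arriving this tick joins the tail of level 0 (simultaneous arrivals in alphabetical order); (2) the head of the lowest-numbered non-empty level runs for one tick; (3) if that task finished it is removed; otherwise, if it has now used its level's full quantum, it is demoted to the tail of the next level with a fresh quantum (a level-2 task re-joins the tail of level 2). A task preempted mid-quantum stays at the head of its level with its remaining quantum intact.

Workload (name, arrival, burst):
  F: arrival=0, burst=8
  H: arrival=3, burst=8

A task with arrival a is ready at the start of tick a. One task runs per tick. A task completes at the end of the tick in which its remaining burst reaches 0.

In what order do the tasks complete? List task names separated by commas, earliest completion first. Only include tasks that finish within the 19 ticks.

t=0: L0/L1/L2 = F/-/- → run F
t=1: L0/L1/L2 = F/-/- → run F
t=2: L0/L1/L2 = -/F/- → run F
t=3: L0/L1/L2 = H/F/- → run H
t=4: L0/L1/L2 = H/F/- → run H
t=5: L0/L1/L2 = -/FH/- → run F
t=6: L0/L1/L2 = -/FH/- → run F
t=7: L0/L1/L2 = -/FH/- → run F
t=8: L0/L1/L2 = -/H/F → run H
t=9: L0/L1/L2 = -/H/F → run H
t=10: L0/L1/L2 = -/H/F → run H
t=11: L0/L1/L2 = -/H/F → run H
t=12: L0/L1/L2 = -/-/FH → run F
t=13: L0/L1/L2 = -/-/FH → run F
t=14: L0/L1/L2 = -/-/H → run H
t=15: L0/L1/L2 = -/-/H → run H
t=16: (idle)
t=17: (idle)
t=18: (idle)

completion order = F, H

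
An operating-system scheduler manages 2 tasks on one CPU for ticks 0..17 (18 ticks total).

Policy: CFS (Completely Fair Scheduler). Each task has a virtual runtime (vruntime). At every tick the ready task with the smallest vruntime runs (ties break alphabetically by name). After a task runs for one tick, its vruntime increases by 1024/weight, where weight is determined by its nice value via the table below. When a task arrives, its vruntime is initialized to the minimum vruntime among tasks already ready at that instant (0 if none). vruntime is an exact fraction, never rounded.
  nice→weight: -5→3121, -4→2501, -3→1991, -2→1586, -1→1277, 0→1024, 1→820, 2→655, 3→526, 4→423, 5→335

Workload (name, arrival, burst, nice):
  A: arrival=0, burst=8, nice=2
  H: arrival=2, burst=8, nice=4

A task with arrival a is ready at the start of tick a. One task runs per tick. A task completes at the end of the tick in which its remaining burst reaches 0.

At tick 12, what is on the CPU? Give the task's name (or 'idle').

t=0: vr[A=0] → run A
t=1: vr[A=1024/655] → run A
t=2: vr[A=2048/655 H=2048/655] → run A
t=3: vr[A=3072/655 H=2048/655] → run H
t=4: vr[A=3072/655 H=1537024/277065] → run A
t=5: vr[A=4096/655 H=1537024/277065] → run H
t=6: vr[A=4096/655 H=2207744/277065] → run A
t=7: vr[A=1024/131 H=2207744/277065] → run A
t=8: vr[A=6144/655 H=2207744/277065] → run H
t=9: vr[A=6144/655 H=959488/92355] → run A
t=10: vr[A=7168/655 H=959488/92355] → run H
t=11: vr[A=7168/655 H=3549184/277065] → run A
t=12: vr[H=3549184/277065] → run H
t=13: vr[H=4219904/277065] → run H
t=14: vr[H=1630208/92355] → run H
t=15: vr[H=5561344/277065] → run H
t=16: (idle)
t=17: (idle)

running at tick 12 = H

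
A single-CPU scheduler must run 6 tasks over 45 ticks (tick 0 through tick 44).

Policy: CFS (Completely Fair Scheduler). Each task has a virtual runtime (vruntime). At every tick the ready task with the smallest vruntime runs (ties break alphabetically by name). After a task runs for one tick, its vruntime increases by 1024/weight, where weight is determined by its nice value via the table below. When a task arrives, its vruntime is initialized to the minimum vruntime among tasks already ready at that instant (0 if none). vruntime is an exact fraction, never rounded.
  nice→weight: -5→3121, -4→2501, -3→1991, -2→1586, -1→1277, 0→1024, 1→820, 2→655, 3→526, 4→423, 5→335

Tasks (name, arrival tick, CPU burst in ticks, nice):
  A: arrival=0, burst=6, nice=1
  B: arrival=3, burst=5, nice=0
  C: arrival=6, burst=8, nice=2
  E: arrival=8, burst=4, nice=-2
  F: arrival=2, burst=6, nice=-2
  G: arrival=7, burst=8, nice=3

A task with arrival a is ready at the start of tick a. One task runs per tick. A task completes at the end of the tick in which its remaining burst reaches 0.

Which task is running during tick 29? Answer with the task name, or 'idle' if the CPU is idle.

t=0: vr[A=0] → run A
t=1: vr[A=256/205] → run A
t=2: vr[A=512/205 F=512/205] → run A
t=3: vr[A=768/205 B=512/205 F=512/205] → run B
t=4: vr[A=768/205 B=717/205 F=512/205] → run F
t=5: vr[A=768/205 B=717/205 F=510976/162565] → run F
t=6: vr[A=768/205 B=717/205 C=717/205 F=615936/162565] → run B
t=7: vr[A=768/205 B=922/205 C=717/205 F=615936/162565 G=717/205] → run C
t=8: vr[A=768/205 B=922/205 C=135911/26855 E=717/205 F=615936/162565 G=717/205] → run E
t=9: vr[A=768/205 B=922/205 C=135911/26855 E=673541/162565 F=615936/162565 G=717/205] → run G
t=10: vr[A=768/205 B=922/205 C=135911/26855 E=673541/162565 F=615936/162565 G=293531/53915] → run A
t=11: vr[A=1024/205 B=922/205 C=135911/26855 E=673541/162565 F=615936/162565 G=293531/53915] → run F
t=12: vr[A=1024/205 B=922/205 C=135911/26855 E=673541/162565 F=720896/162565 G=293531/53915] → run E
t=13: vr[A=1024/205 B=922/205 C=135911/26855 E=778501/162565 F=720896/162565 G=293531/53915] → run F
t=14: vr[A=1024/205 B=922/205 C=135911/26855 E=778501/162565 F=825856/162565 G=293531/53915] → run B
t=15: vr[A=1024/205 B=1127/205 C=135911/26855 E=778501/162565 F=825856/162565 G=293531/53915] → run E
t=16: vr[A=1024/205 B=1127/205 C=135911/26855 E=883461/162565 F=825856/162565 G=293531/53915] → run A
t=17: vr[A=256/41 B=1127/205 C=135911/26855 E=883461/162565 F=825856/162565 G=293531/53915] → run C
t=18: vr[A=256/41 B=1127/205 C=35579/5371 E=883461/162565 F=825856/162565 G=293531/53915] → run F
t=19: vr[A=256/41 B=1127/205 C=35579/5371 E=883461/162565 F=930816/162565 G=293531/53915] → run E
t=20: vr[A=256/41 B=1127/205 C=35579/5371 F=930816/162565 G=293531/53915] → run G
t=21: vr[A=256/41 B=1127/205 C=35579/5371 F=930816/162565 G=398491/53915] → run B
t=22: vr[A=256/41 B=1332/205 C=35579/5371 F=930816/162565 G=398491/53915] → run F
t=23: vr[A=256/41 B=1332/205 C=35579/5371 G=398491/53915] → run A
t=24: vr[B=1332/205 C=35579/5371 G=398491/53915] → run B
t=25: vr[C=35579/5371 G=398491/53915] → run C
t=26: vr[C=219879/26855 G=398491/53915] → run G
t=27: vr[C=219879/26855 G=503451/53915] → run C
t=28: vr[C=261863/26855 G=503451/53915] → run G
t=29: vr[C=261863/26855 G=608411/53915] → run C
t=30: vr[C=303847/26855 G=608411/53915] → run G
t=31: vr[C=303847/26855 G=713371/53915] → run C
t=32: vr[C=345831/26855 G=713371/53915] → run C
t=33: vr[C=77563/5371 G=713371/53915] → run G
t=34: vr[C=77563/5371 G=818331/53915] → run C
t=35: vr[G=818331/53915] → run G
t=36: vr[G=923291/53915] → run G
t=37: (idle)
t=38: (idle)
t=39: (idle)
t=40: (idle)
t=41: (idle)
t=42: (idle)
t=43: (idle)
t=44: (idle)

running at tick 29 = C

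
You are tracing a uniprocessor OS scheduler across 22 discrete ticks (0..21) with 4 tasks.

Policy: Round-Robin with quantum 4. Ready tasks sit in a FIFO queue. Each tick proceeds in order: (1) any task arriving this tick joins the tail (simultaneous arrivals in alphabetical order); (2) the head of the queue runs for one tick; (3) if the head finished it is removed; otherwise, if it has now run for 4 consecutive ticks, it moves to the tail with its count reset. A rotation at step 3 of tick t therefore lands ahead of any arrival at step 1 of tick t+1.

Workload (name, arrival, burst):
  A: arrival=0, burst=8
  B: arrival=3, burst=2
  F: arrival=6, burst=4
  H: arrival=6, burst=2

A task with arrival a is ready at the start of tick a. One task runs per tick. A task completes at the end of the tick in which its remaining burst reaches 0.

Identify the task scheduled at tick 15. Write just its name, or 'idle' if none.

running at tick 15 = H

t=0: queue=[A] q_used=0 → run A
t=1: queue=[A] q_used=1 → run A
t=2: queue=[A] q_used=2 → run A
t=3: queue=[A,B] q_used=3 → run A
t=4: queue=[B,A] q_used=0 → run B
t=5: queue=[B,A] q_used=1 → run B
t=6: queue=[A,F,H] q_used=0 → run A
t=7: queue=[A,F,H] q_used=1 → run A
t=8: queue=[A,F,H] q_used=2 → run A
t=9: queue=[A,F,H] q_used=3 → run A
t=10: queue=[F,H] q_used=0 → run F
t=11: queue=[F,H] q_used=1 → run F
t=12: queue=[F,H] q_used=2 → run F
t=13: queue=[F,H] q_used=3 → run F
t=14: queue=[H] q_used=0 → run H
t=15: queue=[H] q_used=1 → run H
t=16: (idle)
t=17: (idle)
t=18: (idle)
t=19: (idle)
t=20: (idle)
t=21: (idle)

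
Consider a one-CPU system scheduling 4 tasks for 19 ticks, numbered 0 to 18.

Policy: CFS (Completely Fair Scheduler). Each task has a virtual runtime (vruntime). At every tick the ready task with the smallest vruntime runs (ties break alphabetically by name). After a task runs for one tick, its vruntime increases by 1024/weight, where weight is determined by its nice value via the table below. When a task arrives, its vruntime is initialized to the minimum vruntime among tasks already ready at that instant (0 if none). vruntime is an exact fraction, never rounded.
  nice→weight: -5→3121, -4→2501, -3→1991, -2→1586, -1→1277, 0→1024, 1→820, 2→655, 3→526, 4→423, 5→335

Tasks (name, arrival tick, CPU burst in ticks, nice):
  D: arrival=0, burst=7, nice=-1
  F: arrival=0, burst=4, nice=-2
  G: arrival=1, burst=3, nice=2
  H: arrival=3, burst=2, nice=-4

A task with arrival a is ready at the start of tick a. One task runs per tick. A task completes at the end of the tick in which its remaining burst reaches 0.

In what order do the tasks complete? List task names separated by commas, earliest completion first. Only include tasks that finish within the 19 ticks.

t=0: vr[D=0 F=0] → run D
t=1: vr[D=1024/1277 F=0 G=0] → run F
t=2: vr[D=1024/1277 F=512/793 G=0] → run G
t=3: vr[D=1024/1277 F=512/793 G=1024/655 H=512/793] → run F
t=4: vr[D=1024/1277 F=1024/793 G=1024/655 H=512/793] → run H
t=5: vr[D=1024/1277 F=1024/793 G=1024/655 H=34304/32513] → run D
t=6: vr[D=2048/1277 F=1024/793 G=1024/655 H=34304/32513] → run H
t=7: vr[D=2048/1277 F=1024/793 G=1024/655] → run F
t=8: vr[D=2048/1277 F=1536/793 G=1024/655] → run G
t=9: vr[D=2048/1277 F=1536/793 G=2048/655] → run D
t=10: vr[D=3072/1277 F=1536/793 G=2048/655] → run F
t=11: vr[D=3072/1277 G=2048/655] → run D
t=12: vr[D=4096/1277 G=2048/655] → run G
t=13: vr[D=4096/1277] → run D
t=14: vr[D=5120/1277] → run D
t=15: vr[D=6144/1277] → run D
t=16: (idle)
t=17: (idle)
t=18: (idle)

completion order = H, F, G, D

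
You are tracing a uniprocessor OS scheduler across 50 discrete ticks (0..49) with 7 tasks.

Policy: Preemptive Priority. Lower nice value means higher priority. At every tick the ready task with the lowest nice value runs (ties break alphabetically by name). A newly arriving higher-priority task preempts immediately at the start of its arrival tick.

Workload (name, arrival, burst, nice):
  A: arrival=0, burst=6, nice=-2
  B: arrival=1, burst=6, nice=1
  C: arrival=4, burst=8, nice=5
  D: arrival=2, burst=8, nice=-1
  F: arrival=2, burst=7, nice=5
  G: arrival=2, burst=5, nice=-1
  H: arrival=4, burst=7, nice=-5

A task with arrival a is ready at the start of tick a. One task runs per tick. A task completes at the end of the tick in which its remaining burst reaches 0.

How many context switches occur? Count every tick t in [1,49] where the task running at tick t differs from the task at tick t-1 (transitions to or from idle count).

t=0: ready={A} → run A
t=1: ready={A,B} → run A
t=2: ready={A,B,D,F,G} → run A
t=3: ready={A,B,D,F,G} → run A
t=4: ready={A,B,C,D,F,G,H} → run H
t=5: ready={A,B,C,D,F,G,H} → run H
t=6: ready={A,B,C,D,F,G,H} → run H
t=7: ready={A,B,C,D,F,G,H} → run H
t=8: ready={A,B,C,D,F,G,H} → run H
t=9: ready={A,B,C,D,F,G,H} → run H
t=10: ready={A,B,C,D,F,G,H} → run H
t=11: ready={A,B,C,D,F,G} → run A
t=12: ready={A,B,C,D,F,G} → run A
t=13: ready={B,C,D,F,G} → run D
t=14: ready={B,C,D,F,G} → run D
t=15: ready={B,C,D,F,G} → run D
t=16: ready={B,C,D,F,G} → run D
t=17: ready={B,C,D,F,G} → run D
t=18: ready={B,C,D,F,G} → run D
t=19: ready={B,C,D,F,G} → run D
t=20: ready={B,C,D,F,G} → run D
t=21: ready={B,C,F,G} → run G
t=22: ready={B,C,F,G} → run G
t=23: ready={B,C,F,G} → run G
t=24: ready={B,C,F,G} → run G
t=25: ready={B,C,F,G} → run G
t=26: ready={B,C,F} → run B
t=27: ready={B,C,F} → run B
t=28: ready={B,C,F} → run B
t=29: ready={B,C,F} → run B
t=30: ready={B,C,F} → run B
t=31: ready={B,C,F} → run B
t=32: ready={C,F} → run C
t=33: ready={C,F} → run C
t=34: ready={C,F} → run C
t=35: ready={C,F} → run C
t=36: ready={C,F} → run C
t=37: ready={C,F} → run C
t=38: ready={C,F} → run C
t=39: ready={C,F} → run C
t=40: ready={F} → run F
t=41: ready={F} → run F
t=42: ready={F} → run F
t=43: ready={F} → run F
t=44: ready={F} → run F
t=45: ready={F} → run F
t=46: ready={F} → run F
t=47: (idle)
t=48: (idle)
t=49: (idle)

context switches = 8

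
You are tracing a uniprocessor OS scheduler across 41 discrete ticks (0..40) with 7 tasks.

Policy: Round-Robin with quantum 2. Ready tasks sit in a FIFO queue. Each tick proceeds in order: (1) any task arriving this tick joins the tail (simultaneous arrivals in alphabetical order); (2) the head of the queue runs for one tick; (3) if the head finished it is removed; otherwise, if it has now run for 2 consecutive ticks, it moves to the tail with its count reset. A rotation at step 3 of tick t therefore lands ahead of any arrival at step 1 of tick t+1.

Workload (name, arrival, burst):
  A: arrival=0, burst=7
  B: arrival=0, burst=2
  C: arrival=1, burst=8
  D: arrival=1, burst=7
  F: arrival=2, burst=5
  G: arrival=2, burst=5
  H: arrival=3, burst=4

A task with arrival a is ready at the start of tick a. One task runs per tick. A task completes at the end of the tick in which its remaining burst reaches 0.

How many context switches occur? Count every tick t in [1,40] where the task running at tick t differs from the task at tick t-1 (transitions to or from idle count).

context switches = 21

t=0: queue=[A,B] q_used=0 → run A
t=1: queue=[A,B,C,D] q_used=1 → run A
t=2: queue=[B,C,D,A,F,G] q_used=0 → run B
t=3: queue=[B,C,D,A,F,G,H] q_used=1 → run B
t=4: queue=[C,D,A,F,G,H] q_used=0 → run C
t=5: queue=[C,D,A,F,G,H] q_used=1 → run C
t=6: queue=[D,A,F,G,H,C] q_used=0 → run D
t=7: queue=[D,A,F,G,H,C] q_used=1 → run D
t=8: queue=[A,F,G,H,C,D] q_used=0 → run A
t=9: queue=[A,F,G,H,C,D] q_used=1 → run A
t=10: queue=[F,G,H,C,D,A] q_used=0 → run F
t=11: queue=[F,G,H,C,D,A] q_used=1 → run F
t=12: queue=[G,H,C,D,A,F] q_used=0 → run G
t=13: queue=[G,H,C,D,A,F] q_used=1 → run G
t=14: queue=[H,C,D,A,F,G] q_used=0 → run H
t=15: queue=[H,C,D,A,F,G] q_used=1 → run H
t=16: queue=[C,D,A,F,G,H] q_used=0 → run C
t=17: queue=[C,D,A,F,G,H] q_used=1 → run C
t=18: queue=[D,A,F,G,H,C] q_used=0 → run D
t=19: queue=[D,A,F,G,H,C] q_used=1 → run D
t=20: queue=[A,F,G,H,C,D] q_used=0 → run A
t=21: queue=[A,F,G,H,C,D] q_used=1 → run A
t=22: queue=[F,G,H,C,D,A] q_used=0 → run F
t=23: queue=[F,G,H,C,D,A] q_used=1 → run F
t=24: queue=[G,H,C,D,A,F] q_used=0 → run G
t=25: queue=[G,H,C,D,A,F] q_used=1 → run G
t=26: queue=[H,C,D,A,F,G] q_used=0 → run H
t=27: queue=[H,C,D,A,F,G] q_used=1 → run H
t=28: queue=[C,D,A,F,G] q_used=0 → run C
t=29: queue=[C,D,A,F,G] q_used=1 → run C
t=30: queue=[D,A,F,G,C] q_used=0 → run D
t=31: queue=[D,A,F,G,C] q_used=1 → run D
t=32: queue=[A,F,G,C,D] q_used=0 → run A
t=33: queue=[F,G,C,D] q_used=0 → run F
t=34: queue=[G,C,D] q_used=0 → run G
t=35: queue=[C,D] q_used=0 → run C
t=36: queue=[C,D] q_used=1 → run C
t=37: queue=[D] q_used=0 → run D
t=38: (idle)
t=39: (idle)
t=40: (idle)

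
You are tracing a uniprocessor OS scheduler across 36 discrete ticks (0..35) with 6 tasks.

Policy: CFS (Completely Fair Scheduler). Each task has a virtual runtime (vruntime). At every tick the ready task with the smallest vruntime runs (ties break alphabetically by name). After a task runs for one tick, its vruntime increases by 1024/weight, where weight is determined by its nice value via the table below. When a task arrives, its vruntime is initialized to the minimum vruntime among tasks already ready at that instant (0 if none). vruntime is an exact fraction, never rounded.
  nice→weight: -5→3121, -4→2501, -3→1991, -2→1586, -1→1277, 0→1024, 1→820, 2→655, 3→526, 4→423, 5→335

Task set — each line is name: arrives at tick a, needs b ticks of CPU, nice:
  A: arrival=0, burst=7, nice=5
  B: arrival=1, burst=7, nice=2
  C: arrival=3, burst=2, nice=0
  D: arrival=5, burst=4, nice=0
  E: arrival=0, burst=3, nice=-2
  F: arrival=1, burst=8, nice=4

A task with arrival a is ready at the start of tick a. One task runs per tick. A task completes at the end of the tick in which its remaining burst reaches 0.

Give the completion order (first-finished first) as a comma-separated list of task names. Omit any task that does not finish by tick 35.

t=0: vr[A=0 E=0] → run A
t=1: vr[A=1024/335 B=0 E=0 F=0] → run B
t=2: vr[A=1024/335 B=1024/655 E=0 F=0] → run E
t=3: vr[A=1024/335 B=1024/655 C=0 E=512/793 F=0] → run C
t=4: vr[A=1024/335 B=1024/655 C=1 E=512/793 F=0] → run F
t=5: vr[A=1024/335 B=1024/655 C=1 D=512/793 E=512/793 F=1024/423] → run D
t=6: vr[A=1024/335 B=1024/655 C=1 D=1305/793 E=512/793 F=1024/423] → run E
t=7: vr[A=1024/335 B=1024/655 C=1 D=1305/793 E=1024/793 F=1024/423] → run C
t=8: vr[A=1024/335 B=1024/655 D=1305/793 E=1024/793 F=1024/423] → run E
t=9: vr[A=1024/335 B=1024/655 D=1305/793 F=1024/423] → run B
t=10: vr[A=1024/335 B=2048/655 D=1305/793 F=1024/423] → run D
t=11: vr[A=1024/335 B=2048/655 D=2098/793 F=1024/423] → run F
t=12: vr[A=1024/335 B=2048/655 D=2098/793 F=2048/423] → run D
t=13: vr[A=1024/335 B=2048/655 D=2891/793 F=2048/423] → run A
t=14: vr[A=2048/335 B=2048/655 D=2891/793 F=2048/423] → run B
t=15: vr[A=2048/335 B=3072/655 D=2891/793 F=2048/423] → run D
t=16: vr[A=2048/335 B=3072/655 F=2048/423] → run B
t=17: vr[A=2048/335 B=4096/655 F=2048/423] → run F
t=18: vr[A=2048/335 B=4096/655 F=1024/141] → run A
t=19: vr[A=3072/335 B=4096/655 F=1024/141] → run B
t=20: vr[A=3072/335 B=1024/131 F=1024/141] → run F
t=21: vr[A=3072/335 B=1024/131 F=4096/423] → run B
t=22: vr[A=3072/335 B=6144/655 F=4096/423] → run A
t=23: vr[A=4096/335 B=6144/655 F=4096/423] → run B
t=24: vr[A=4096/335 F=4096/423] → run F
t=25: vr[A=4096/335 F=5120/423] → run F
t=26: vr[A=4096/335 F=2048/141] → run A
t=27: vr[A=1024/67 F=2048/141] → run F
t=28: vr[A=1024/67 F=7168/423] → run A
t=29: vr[A=6144/335 F=7168/423] → run F
t=30: vr[A=6144/335] → run A
t=31: (idle)
t=32: (idle)
t=33: (idle)
t=34: (idle)
t=35: (idle)

completion order = C, E, D, B, F, A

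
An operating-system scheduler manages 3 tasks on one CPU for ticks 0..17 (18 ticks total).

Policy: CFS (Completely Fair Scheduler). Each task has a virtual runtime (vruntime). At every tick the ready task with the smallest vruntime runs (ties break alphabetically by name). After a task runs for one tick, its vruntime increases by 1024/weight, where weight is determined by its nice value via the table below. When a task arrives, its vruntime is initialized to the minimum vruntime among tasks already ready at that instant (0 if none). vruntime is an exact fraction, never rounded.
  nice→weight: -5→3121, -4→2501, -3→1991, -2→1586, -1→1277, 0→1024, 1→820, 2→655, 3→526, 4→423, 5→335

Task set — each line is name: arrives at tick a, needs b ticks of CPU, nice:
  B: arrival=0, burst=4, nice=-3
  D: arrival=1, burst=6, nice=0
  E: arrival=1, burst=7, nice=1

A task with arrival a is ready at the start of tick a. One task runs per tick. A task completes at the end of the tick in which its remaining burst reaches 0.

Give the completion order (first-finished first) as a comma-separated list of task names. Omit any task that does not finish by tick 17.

completion order = B, D, E

t=0: vr[B=0] → run B
t=1: vr[B=1024/1991 D=1024/1991 E=1024/1991] → run B
t=2: vr[B=2048/1991 D=1024/1991 E=1024/1991] → run D
t=3: vr[B=2048/1991 D=3015/1991 E=1024/1991] → run E
t=4: vr[B=2048/1991 D=3015/1991 E=719616/408155] → run B
t=5: vr[B=3072/1991 D=3015/1991 E=719616/408155] → run D
t=6: vr[B=3072/1991 D=5006/1991 E=719616/408155] → run B
t=7: vr[D=5006/1991 E=719616/408155] → run E
t=8: vr[D=5006/1991 E=1229312/408155] → run D
t=9: vr[D=6997/1991 E=1229312/408155] → run E
t=10: vr[D=6997/1991 E=1739008/408155] → run D
t=11: vr[D=8988/1991 E=1739008/408155] → run E
t=12: vr[D=8988/1991 E=2248704/408155] → run D
t=13: vr[D=10979/1991 E=2248704/408155] → run E
t=14: vr[D=10979/1991 E=551680/81631] → run D
t=15: vr[E=551680/81631] → run E
t=16: vr[E=3268096/408155] → run E
t=17: (idle)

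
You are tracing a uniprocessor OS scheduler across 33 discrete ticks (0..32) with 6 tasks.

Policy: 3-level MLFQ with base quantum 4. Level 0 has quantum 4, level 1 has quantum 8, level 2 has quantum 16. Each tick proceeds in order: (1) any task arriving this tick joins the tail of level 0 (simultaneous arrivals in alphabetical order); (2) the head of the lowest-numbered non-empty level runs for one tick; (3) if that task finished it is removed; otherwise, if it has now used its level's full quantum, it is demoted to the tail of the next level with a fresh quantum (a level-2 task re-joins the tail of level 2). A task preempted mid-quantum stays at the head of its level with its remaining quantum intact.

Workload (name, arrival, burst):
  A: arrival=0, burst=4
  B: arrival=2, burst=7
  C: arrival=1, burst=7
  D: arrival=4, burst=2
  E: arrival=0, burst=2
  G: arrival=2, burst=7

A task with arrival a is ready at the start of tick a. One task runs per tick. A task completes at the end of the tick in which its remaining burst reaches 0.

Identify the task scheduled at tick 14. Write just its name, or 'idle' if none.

running at tick 14 = G

t=0: L0/L1/L2 = AE/-/- → run A
t=1: L0/L1/L2 = AEC/-/- → run A
t=2: L0/L1/L2 = AECBG/-/- → run A
t=3: L0/L1/L2 = AECBG/-/- → run A
t=4: L0/L1/L2 = ECBGD/-/- → run E
t=5: L0/L1/L2 = ECBGD/-/- → run E
t=6: L0/L1/L2 = CBGD/-/- → run C
t=7: L0/L1/L2 = CBGD/-/- → run C
t=8: L0/L1/L2 = CBGD/-/- → run C
t=9: L0/L1/L2 = CBGD/-/- → run C
t=10: L0/L1/L2 = BGD/C/- → run B
t=11: L0/L1/L2 = BGD/C/- → run B
t=12: L0/L1/L2 = BGD/C/- → run B
t=13: L0/L1/L2 = BGD/C/- → run B
t=14: L0/L1/L2 = GD/CB/- → run G
t=15: L0/L1/L2 = GD/CB/- → run G
t=16: L0/L1/L2 = GD/CB/- → run G
t=17: L0/L1/L2 = GD/CB/- → run G
t=18: L0/L1/L2 = D/CBG/- → run D
t=19: L0/L1/L2 = D/CBG/- → run D
t=20: L0/L1/L2 = -/CBG/- → run C
t=21: L0/L1/L2 = -/CBG/- → run C
t=22: L0/L1/L2 = -/CBG/- → run C
t=23: L0/L1/L2 = -/BG/- → run B
t=24: L0/L1/L2 = -/BG/- → run B
t=25: L0/L1/L2 = -/BG/- → run B
t=26: L0/L1/L2 = -/G/- → run G
t=27: L0/L1/L2 = -/G/- → run G
t=28: L0/L1/L2 = -/G/- → run G
t=29: (idle)
t=30: (idle)
t=31: (idle)
t=32: (idle)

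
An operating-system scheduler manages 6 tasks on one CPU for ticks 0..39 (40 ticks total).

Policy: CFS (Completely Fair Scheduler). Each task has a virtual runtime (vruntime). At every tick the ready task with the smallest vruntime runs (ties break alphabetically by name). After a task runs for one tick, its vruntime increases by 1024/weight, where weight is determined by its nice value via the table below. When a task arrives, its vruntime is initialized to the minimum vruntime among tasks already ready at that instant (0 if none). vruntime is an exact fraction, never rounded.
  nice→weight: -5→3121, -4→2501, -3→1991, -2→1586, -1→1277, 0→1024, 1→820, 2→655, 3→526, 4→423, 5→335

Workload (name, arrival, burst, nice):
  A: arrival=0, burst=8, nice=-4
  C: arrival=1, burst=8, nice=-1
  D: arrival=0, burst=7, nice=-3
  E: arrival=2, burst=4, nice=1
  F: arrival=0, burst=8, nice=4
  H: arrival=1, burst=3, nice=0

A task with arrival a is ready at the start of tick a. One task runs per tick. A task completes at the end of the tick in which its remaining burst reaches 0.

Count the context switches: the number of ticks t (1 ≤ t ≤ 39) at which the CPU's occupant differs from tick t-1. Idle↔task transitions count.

context switches = 33

t=0: vr[A=0 D=0 F=0] → run A
t=1: vr[A=1024/2501 C=0 D=0 F=0 H=0] → run C
t=2: vr[A=1024/2501 C=1024/1277 D=0 E=0 F=0 H=0] → run D
t=3: vr[A=1024/2501 C=1024/1277 D=1024/1991 E=0 F=0 H=0] → run E
t=4: vr[A=1024/2501 C=1024/1277 D=1024/1991 E=256/205 F=0 H=0] → run F
t=5: vr[A=1024/2501 C=1024/1277 D=1024/1991 E=256/205 F=1024/423 H=0] → run H
t=6: vr[A=1024/2501 C=1024/1277 D=1024/1991 E=256/205 F=1024/423 H=1] → run A
t=7: vr[A=2048/2501 C=1024/1277 D=1024/1991 E=256/205 F=1024/423 H=1] → run D
t=8: vr[A=2048/2501 C=1024/1277 D=2048/1991 E=256/205 F=1024/423 H=1] → run C
t=9: vr[A=2048/2501 C=2048/1277 D=2048/1991 E=256/205 F=1024/423 H=1] → run A
t=10: vr[A=3072/2501 C=2048/1277 D=2048/1991 E=256/205 F=1024/423 H=1] → run H
t=11: vr[A=3072/2501 C=2048/1277 D=2048/1991 E=256/205 F=1024/423 H=2] → run D
t=12: vr[A=3072/2501 C=2048/1277 D=3072/1991 E=256/205 F=1024/423 H=2] → run A
t=13: vr[A=4096/2501 C=2048/1277 D=3072/1991 E=256/205 F=1024/423 H=2] → run E
t=14: vr[A=4096/2501 C=2048/1277 D=3072/1991 E=512/205 F=1024/423 H=2] → run D
t=15: vr[A=4096/2501 C=2048/1277 D=4096/1991 E=512/205 F=1024/423 H=2] → run C
t=16: vr[A=4096/2501 C=3072/1277 D=4096/1991 E=512/205 F=1024/423 H=2] → run A
t=17: vr[A=5120/2501 C=3072/1277 D=4096/1991 E=512/205 F=1024/423 H=2] → run H
t=18: vr[A=5120/2501 C=3072/1277 D=4096/1991 E=512/205 F=1024/423] → run A
t=19: vr[A=6144/2501 C=3072/1277 D=4096/1991 E=512/205 F=1024/423] → run D
t=20: vr[A=6144/2501 C=3072/1277 D=5120/1991 E=512/205 F=1024/423] → run C
t=21: vr[A=6144/2501 C=4096/1277 D=5120/1991 E=512/205 F=1024/423] → run F
t=22: vr[A=6144/2501 C=4096/1277 D=5120/1991 E=512/205 F=2048/423] → run A
t=23: vr[A=7168/2501 C=4096/1277 D=5120/1991 E=512/205 F=2048/423] → run E
t=24: vr[A=7168/2501 C=4096/1277 D=5120/1991 E=768/205 F=2048/423] → run D
t=25: vr[A=7168/2501 C=4096/1277 D=6144/1991 E=768/205 F=2048/423] → run A
t=26: vr[C=4096/1277 D=6144/1991 E=768/205 F=2048/423] → run D
t=27: vr[C=4096/1277 E=768/205 F=2048/423] → run C
t=28: vr[C=5120/1277 E=768/205 F=2048/423] → run E
t=29: vr[C=5120/1277 F=2048/423] → run C
t=30: vr[C=6144/1277 F=2048/423] → run C
t=31: vr[C=7168/1277 F=2048/423] → run F
t=32: vr[C=7168/1277 F=1024/141] → run C
t=33: vr[F=1024/141] → run F
t=34: vr[F=4096/423] → run F
t=35: vr[F=5120/423] → run F
t=36: vr[F=2048/141] → run F
t=37: vr[F=7168/423] → run F
t=38: (idle)
t=39: (idle)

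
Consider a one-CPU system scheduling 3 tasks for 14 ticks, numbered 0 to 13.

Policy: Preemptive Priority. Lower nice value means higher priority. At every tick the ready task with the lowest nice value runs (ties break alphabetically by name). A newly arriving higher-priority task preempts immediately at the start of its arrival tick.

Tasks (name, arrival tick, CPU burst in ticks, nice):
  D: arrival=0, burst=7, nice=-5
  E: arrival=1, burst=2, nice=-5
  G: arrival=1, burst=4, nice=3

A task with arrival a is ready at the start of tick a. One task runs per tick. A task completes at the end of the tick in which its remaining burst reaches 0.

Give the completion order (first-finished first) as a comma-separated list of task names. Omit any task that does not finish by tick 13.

t=0: ready={D} → run D
t=1: ready={D,E,G} → run D
t=2: ready={D,E,G} → run D
t=3: ready={D,E,G} → run D
t=4: ready={D,E,G} → run D
t=5: ready={D,E,G} → run D
t=6: ready={D,E,G} → run D
t=7: ready={E,G} → run E
t=8: ready={E,G} → run E
t=9: ready={G} → run G
t=10: ready={G} → run G
t=11: ready={G} → run G
t=12: ready={G} → run G
t=13: (idle)

completion order = D, E, G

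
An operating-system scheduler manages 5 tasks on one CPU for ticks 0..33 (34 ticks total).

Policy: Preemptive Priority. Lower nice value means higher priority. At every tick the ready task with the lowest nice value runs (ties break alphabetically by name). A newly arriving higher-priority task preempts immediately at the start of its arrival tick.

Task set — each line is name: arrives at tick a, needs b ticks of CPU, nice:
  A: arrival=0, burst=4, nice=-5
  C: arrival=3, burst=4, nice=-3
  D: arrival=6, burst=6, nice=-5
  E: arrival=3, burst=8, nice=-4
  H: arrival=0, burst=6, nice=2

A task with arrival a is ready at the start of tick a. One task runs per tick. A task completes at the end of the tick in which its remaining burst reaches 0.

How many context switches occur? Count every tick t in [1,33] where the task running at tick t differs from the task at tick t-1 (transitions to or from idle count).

context switches = 6

t=0: ready={A,H} → run A
t=1: ready={A,H} → run A
t=2: ready={A,H} → run A
t=3: ready={A,C,E,H} → run A
t=4: ready={C,E,H} → run E
t=5: ready={C,E,H} → run E
t=6: ready={C,D,E,H} → run D
t=7: ready={C,D,E,H} → run D
t=8: ready={C,D,E,H} → run D
t=9: ready={C,D,E,H} → run D
t=10: ready={C,D,E,H} → run D
t=11: ready={C,D,E,H} → run D
t=12: ready={C,E,H} → run E
t=13: ready={C,E,H} → run E
t=14: ready={C,E,H} → run E
t=15: ready={C,E,H} → run E
t=16: ready={C,E,H} → run E
t=17: ready={C,E,H} → run E
t=18: ready={C,H} → run C
t=19: ready={C,H} → run C
t=20: ready={C,H} → run C
t=21: ready={C,H} → run C
t=22: ready={H} → run H
t=23: ready={H} → run H
t=24: ready={H} → run H
t=25: ready={H} → run H
t=26: ready={H} → run H
t=27: ready={H} → run H
t=28: (idle)
t=29: (idle)
t=30: (idle)
t=31: (idle)
t=32: (idle)
t=33: (idle)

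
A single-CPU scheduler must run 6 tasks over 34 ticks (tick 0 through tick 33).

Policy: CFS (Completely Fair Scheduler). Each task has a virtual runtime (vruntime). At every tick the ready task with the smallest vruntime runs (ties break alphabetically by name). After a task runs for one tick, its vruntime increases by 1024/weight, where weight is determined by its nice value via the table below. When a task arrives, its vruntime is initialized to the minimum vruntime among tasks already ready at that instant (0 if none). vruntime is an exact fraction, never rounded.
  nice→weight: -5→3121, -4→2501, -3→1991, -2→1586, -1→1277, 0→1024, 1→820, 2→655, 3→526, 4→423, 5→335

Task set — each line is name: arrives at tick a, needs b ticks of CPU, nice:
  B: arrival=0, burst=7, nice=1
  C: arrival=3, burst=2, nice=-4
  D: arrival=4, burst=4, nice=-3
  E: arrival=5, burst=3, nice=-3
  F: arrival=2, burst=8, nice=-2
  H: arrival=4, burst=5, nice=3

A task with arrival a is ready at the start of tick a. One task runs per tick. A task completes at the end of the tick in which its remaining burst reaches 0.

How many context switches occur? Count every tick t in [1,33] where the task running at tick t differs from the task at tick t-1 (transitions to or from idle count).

context switches = 25

t=0: vr[B=0] → run B
t=1: vr[B=256/205] → run B
t=2: vr[B=512/205 F=512/205] → run B
t=3: vr[B=768/205 C=512/205 F=512/205] → run C
t=4: vr[B=768/205 C=36352/12505 D=512/205 F=512/205 H=512/205] → run D
t=5: vr[B=768/205 C=36352/12505 D=1229312/408155 E=512/205 F=512/205 H=512/205] → run E
t=6: vr[B=768/205 C=36352/12505 D=1229312/408155 E=1229312/408155 F=512/205 H=512/205] → run F
t=7: vr[B=768/205 C=36352/12505 D=1229312/408155 E=1229312/408155 F=510976/162565 H=512/205] → run H
t=8: vr[B=768/205 C=36352/12505 D=1229312/408155 E=1229312/408155 F=510976/162565 H=239616/53915] → run C
t=9: vr[B=768/205 D=1229312/408155 E=1229312/408155 F=510976/162565 H=239616/53915] → run D
t=10: vr[B=768/205 D=1439232/408155 E=1229312/408155 F=510976/162565 H=239616/53915] → run E
t=11: vr[B=768/205 D=1439232/408155 E=1439232/408155 F=510976/162565 H=239616/53915] → run F
t=12: vr[B=768/205 D=1439232/408155 E=1439232/408155 F=615936/162565 H=239616/53915] → run D
t=13: vr[B=768/205 D=1649152/408155 E=1439232/408155 F=615936/162565 H=239616/53915] → run E
t=14: vr[B=768/205 D=1649152/408155 F=615936/162565 H=239616/53915] → run B
t=15: vr[B=1024/205 D=1649152/408155 F=615936/162565 H=239616/53915] → run F
t=16: vr[B=1024/205 D=1649152/408155 F=720896/162565 H=239616/53915] → run D
t=17: vr[B=1024/205 F=720896/162565 H=239616/53915] → run F
t=18: vr[B=1024/205 F=825856/162565 H=239616/53915] → run H
t=19: vr[B=1024/205 F=825856/162565 H=344576/53915] → run B
t=20: vr[B=256/41 F=825856/162565 H=344576/53915] → run F
t=21: vr[B=256/41 F=930816/162565 H=344576/53915] → run F
t=22: vr[B=256/41 F=1035776/162565 H=344576/53915] → run B
t=23: vr[B=1536/205 F=1035776/162565 H=344576/53915] → run F
t=24: vr[B=1536/205 F=1140736/162565 H=344576/53915] → run H
t=25: vr[B=1536/205 F=1140736/162565 H=449536/53915] → run F
t=26: vr[B=1536/205 H=449536/53915] → run B
t=27: vr[H=449536/53915] → run H
t=28: vr[H=554496/53915] → run H
t=29: (idle)
t=30: (idle)
t=31: (idle)
t=32: (idle)
t=33: (idle)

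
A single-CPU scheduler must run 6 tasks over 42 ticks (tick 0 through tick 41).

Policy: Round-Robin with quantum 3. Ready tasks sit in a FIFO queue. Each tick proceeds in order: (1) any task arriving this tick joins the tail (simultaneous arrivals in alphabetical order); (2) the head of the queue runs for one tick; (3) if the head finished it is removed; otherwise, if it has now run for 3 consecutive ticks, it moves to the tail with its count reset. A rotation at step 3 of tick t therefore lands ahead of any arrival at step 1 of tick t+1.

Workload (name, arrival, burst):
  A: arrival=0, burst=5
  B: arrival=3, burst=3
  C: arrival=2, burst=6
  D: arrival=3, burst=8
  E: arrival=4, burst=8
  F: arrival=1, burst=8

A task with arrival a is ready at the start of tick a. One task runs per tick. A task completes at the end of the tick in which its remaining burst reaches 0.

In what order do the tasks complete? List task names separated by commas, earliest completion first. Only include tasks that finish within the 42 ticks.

completion order = A, B, C, F, D, E

t=0: queue=[A] q_used=0 → run A
t=1: queue=[A,F] q_used=1 → run A
t=2: queue=[A,F,C] q_used=2 → run A
t=3: queue=[F,C,A,B,D] q_used=0 → run F
t=4: queue=[F,C,A,B,D,E] q_used=1 → run F
t=5: queue=[F,C,A,B,D,E] q_used=2 → run F
t=6: queue=[C,A,B,D,E,F] q_used=0 → run C
t=7: queue=[C,A,B,D,E,F] q_used=1 → run C
t=8: queue=[C,A,B,D,E,F] q_used=2 → run C
t=9: queue=[A,B,D,E,F,C] q_used=0 → run A
t=10: queue=[A,B,D,E,F,C] q_used=1 → run A
t=11: queue=[B,D,E,F,C] q_used=0 → run B
t=12: queue=[B,D,E,F,C] q_used=1 → run B
t=13: queue=[B,D,E,F,C] q_used=2 → run B
t=14: queue=[D,E,F,C] q_used=0 → run D
t=15: queue=[D,E,F,C] q_used=1 → run D
t=16: queue=[D,E,F,C] q_used=2 → run D
t=17: queue=[E,F,C,D] q_used=0 → run E
t=18: queue=[E,F,C,D] q_used=1 → run E
t=19: queue=[E,F,C,D] q_used=2 → run E
t=20: queue=[F,C,D,E] q_used=0 → run F
t=21: queue=[F,C,D,E] q_used=1 → run F
t=22: queue=[F,C,D,E] q_used=2 → run F
t=23: queue=[C,D,E,F] q_used=0 → run C
t=24: queue=[C,D,E,F] q_used=1 → run C
t=25: queue=[C,D,E,F] q_used=2 → run C
t=26: queue=[D,E,F] q_used=0 → run D
t=27: queue=[D,E,F] q_used=1 → run D
t=28: queue=[D,E,F] q_used=2 → run D
t=29: queue=[E,F,D] q_used=0 → run E
t=30: queue=[E,F,D] q_used=1 → run E
t=31: queue=[E,F,D] q_used=2 → run E
t=32: queue=[F,D,E] q_used=0 → run F
t=33: queue=[F,D,E] q_used=1 → run F
t=34: queue=[D,E] q_used=0 → run D
t=35: queue=[D,E] q_used=1 → run D
t=36: queue=[E] q_used=0 → run E
t=37: queue=[E] q_used=1 → run E
t=38: (idle)
t=39: (idle)
t=40: (idle)
t=41: (idle)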